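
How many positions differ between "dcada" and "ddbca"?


Comparing "dcada" and "ddbca" position by position:
  Position 0: 'd' vs 'd' => same
  Position 1: 'c' vs 'd' => DIFFER
  Position 2: 'a' vs 'b' => DIFFER
  Position 3: 'd' vs 'c' => DIFFER
  Position 4: 'a' vs 'a' => same
Positions that differ: 3

3


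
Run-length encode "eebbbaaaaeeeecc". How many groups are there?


Input: eebbbaaaaeeeecc
Scanning for consecutive runs:
  Group 1: 'e' x 2 (positions 0-1)
  Group 2: 'b' x 3 (positions 2-4)
  Group 3: 'a' x 4 (positions 5-8)
  Group 4: 'e' x 4 (positions 9-12)
  Group 5: 'c' x 2 (positions 13-14)
Total groups: 5

5


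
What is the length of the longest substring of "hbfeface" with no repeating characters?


Input: "hbfeface"
Sliding window (track last position of each char):
  Position 0 ('h'): window [0,0] length 1 -- new best
  Position 1 ('b'): window [0,1] length 2 -- new best
  Position 2 ('f'): window [0,2] length 3 -- new best
  Position 3 ('e'): window [0,3] length 4 -- new best
  Position 4 ('f'): repeat (last at 2), move window start to 3
  Position 4 ('f'): window [3,4] length 2
  Position 5 ('a'): window [3,5] length 3
  Position 6 ('c'): window [3,6] length 4
  Position 7 ('e'): repeat (last at 3), move window start to 4
  Position 7 ('e'): window [4,7] length 4
Longest substring with no repeats: "hbfe" with length 4

4


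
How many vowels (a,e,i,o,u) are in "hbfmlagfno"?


Input: hbfmlagfno
Checking each character:
  'h' at position 0: consonant
  'b' at position 1: consonant
  'f' at position 2: consonant
  'm' at position 3: consonant
  'l' at position 4: consonant
  'a' at position 5: vowel (running total: 1)
  'g' at position 6: consonant
  'f' at position 7: consonant
  'n' at position 8: consonant
  'o' at position 9: vowel (running total: 2)
Total vowels: 2

2


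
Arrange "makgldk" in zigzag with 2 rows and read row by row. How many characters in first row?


Zigzag "makgldk" into 2 rows:
Placing characters:
  'm' => row 0
  'a' => row 1
  'k' => row 0
  'g' => row 1
  'l' => row 0
  'd' => row 1
  'k' => row 0
Rows:
  Row 0: "mklk"
  Row 1: "agd"
First row length: 4

4


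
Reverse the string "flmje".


Input: flmje
Reading characters right to left:
  Position 4: 'e'
  Position 3: 'j'
  Position 2: 'm'
  Position 1: 'l'
  Position 0: 'f'
Reversed: ejmlf

ejmlf


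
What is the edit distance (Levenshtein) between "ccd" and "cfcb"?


Computing edit distance: "ccd" -> "cfcb"
DP table:
           c    f    c    b
      0    1    2    3    4
  c   1    0    1    2    3
  c   2    1    1    1    2
  d   3    2    2    2    2
Edit distance = dp[3][4] = 2

2


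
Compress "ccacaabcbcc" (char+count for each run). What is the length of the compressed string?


Input: ccacaabcbcc
Runs:
  'c' x 2 => "c2"
  'a' x 1 => "a1"
  'c' x 1 => "c1"
  'a' x 2 => "a2"
  'b' x 1 => "b1"
  'c' x 1 => "c1"
  'b' x 1 => "b1"
  'c' x 2 => "c2"
Compressed: "c2a1c1a2b1c1b1c2"
Compressed length: 16

16


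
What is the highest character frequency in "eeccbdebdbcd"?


Input: eeccbdebdbcd
Character counts:
  'b': 3
  'c': 3
  'd': 3
  'e': 3
Maximum frequency: 3

3


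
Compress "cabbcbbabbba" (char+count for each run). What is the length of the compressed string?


Input: cabbcbbabbba
Runs:
  'c' x 1 => "c1"
  'a' x 1 => "a1"
  'b' x 2 => "b2"
  'c' x 1 => "c1"
  'b' x 2 => "b2"
  'a' x 1 => "a1"
  'b' x 3 => "b3"
  'a' x 1 => "a1"
Compressed: "c1a1b2c1b2a1b3a1"
Compressed length: 16

16


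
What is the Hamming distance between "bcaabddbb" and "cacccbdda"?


Comparing "bcaabddbb" and "cacccbdda" position by position:
  Position 0: 'b' vs 'c' => differ
  Position 1: 'c' vs 'a' => differ
  Position 2: 'a' vs 'c' => differ
  Position 3: 'a' vs 'c' => differ
  Position 4: 'b' vs 'c' => differ
  Position 5: 'd' vs 'b' => differ
  Position 6: 'd' vs 'd' => same
  Position 7: 'b' vs 'd' => differ
  Position 8: 'b' vs 'a' => differ
Total differences (Hamming distance): 8

8


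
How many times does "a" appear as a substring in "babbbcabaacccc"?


Searching for "a" in "babbbcabaacccc"
Scanning each position:
  Position 0: "b" => no
  Position 1: "a" => MATCH
  Position 2: "b" => no
  Position 3: "b" => no
  Position 4: "b" => no
  Position 5: "c" => no
  Position 6: "a" => MATCH
  Position 7: "b" => no
  Position 8: "a" => MATCH
  Position 9: "a" => MATCH
  Position 10: "c" => no
  Position 11: "c" => no
  Position 12: "c" => no
  Position 13: "c" => no
Total occurrences: 4

4


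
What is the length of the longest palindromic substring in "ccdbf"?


Input: "ccdbf"
Checking substrings for palindromes:
  [0:2] "cc" (len 2) => palindrome
Longest palindromic substring: "cc" with length 2

2


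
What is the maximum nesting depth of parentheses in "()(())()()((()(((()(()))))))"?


Input: "()(())()()((()(((()(()))))))"
Tracking depth:
  Position 0 '(': depth becomes 1
  Position 1 ')': depth becomes 0
  Position 2 '(': depth becomes 1
  Position 3 '(': depth becomes 2
  Position 4 ')': depth becomes 1
  Position 5 ')': depth becomes 0
  Position 6 '(': depth becomes 1
  Position 7 ')': depth becomes 0
  Position 8 '(': depth becomes 1
  Position 9 ')': depth becomes 0
  Position 10 '(': depth becomes 1
  Position 11 '(': depth becomes 2
  Position 12 '(': depth becomes 3
  Position 13 ')': depth becomes 2
  Position 14 '(': depth becomes 3
  Position 15 '(': depth becomes 4
  Position 16 '(': depth becomes 5
  Position 17 '(': depth becomes 6
  Position 18 ')': depth becomes 5
  Position 19 '(': depth becomes 6
  Position 20 '(': depth becomes 7
  Position 21 ')': depth becomes 6
  Position 22 ')': depth becomes 5
  Position 23 ')': depth becomes 4
  Position 24 ')': depth becomes 3
  Position 25 ')': depth becomes 2
  Position 26 ')': depth becomes 1
  Position 27 ')': depth becomes 0
Maximum depth reached: 7

7


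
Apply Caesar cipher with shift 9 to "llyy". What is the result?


Caesar cipher: shift "llyy" by 9
  'l' (pos 11) + 9 = pos 20 = 'u'
  'l' (pos 11) + 9 = pos 20 = 'u'
  'y' (pos 24) + 9 = pos 7 = 'h'
  'y' (pos 24) + 9 = pos 7 = 'h'
Result: uuhh

uuhh


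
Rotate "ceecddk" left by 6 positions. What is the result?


Input: "ceecddk", rotate left by 6
First 6 characters: "ceecdd"
Remaining characters: "k"
Concatenate remaining + first: "k" + "ceecdd" = "kceecdd"

kceecdd


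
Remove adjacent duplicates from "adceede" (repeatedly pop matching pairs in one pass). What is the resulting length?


Input: adceede
Stack-based adjacent duplicate removal:
  Read 'a': push. Stack: a
  Read 'd': push. Stack: ad
  Read 'c': push. Stack: adc
  Read 'e': push. Stack: adce
  Read 'e': matches stack top 'e' => pop. Stack: adc
  Read 'd': push. Stack: adcd
  Read 'e': push. Stack: adcde
Final stack: "adcde" (length 5)

5


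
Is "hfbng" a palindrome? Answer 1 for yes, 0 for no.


Input: hfbng
Reversed: gnbfh
  Compare pos 0 ('h') with pos 4 ('g'): MISMATCH
  Compare pos 1 ('f') with pos 3 ('n'): MISMATCH
Result: not a palindrome

0


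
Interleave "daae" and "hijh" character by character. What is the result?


Interleaving "daae" and "hijh":
  Position 0: 'd' from first, 'h' from second => "dh"
  Position 1: 'a' from first, 'i' from second => "ai"
  Position 2: 'a' from first, 'j' from second => "aj"
  Position 3: 'e' from first, 'h' from second => "eh"
Result: dhaiajeh

dhaiajeh


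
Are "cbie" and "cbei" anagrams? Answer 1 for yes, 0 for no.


Strings: "cbie", "cbei"
Sorted first:  bcei
Sorted second: bcei
Sorted forms match => anagrams

1


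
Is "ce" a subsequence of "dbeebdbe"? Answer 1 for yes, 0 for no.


Check if "ce" is a subsequence of "dbeebdbe"
Greedy scan:
  Position 0 ('d'): no match needed
  Position 1 ('b'): no match needed
  Position 2 ('e'): no match needed
  Position 3 ('e'): no match needed
  Position 4 ('b'): no match needed
  Position 5 ('d'): no match needed
  Position 6 ('b'): no match needed
  Position 7 ('e'): no match needed
Only matched 0/2 characters => not a subsequence

0


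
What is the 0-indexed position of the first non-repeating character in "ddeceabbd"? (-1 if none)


Input: ddeceabbd
Character frequencies:
  'a': 1
  'b': 2
  'c': 1
  'd': 3
  'e': 2
Scanning left to right for freq == 1:
  Position 0 ('d'): freq=3, skip
  Position 1 ('d'): freq=3, skip
  Position 2 ('e'): freq=2, skip
  Position 3 ('c'): unique! => answer = 3

3


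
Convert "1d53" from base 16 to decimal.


Input: "1d53" in base 16
Positional expansion:
  Digit '1' (value 1) x 16^3 = 4096
  Digit 'd' (value 13) x 16^2 = 3328
  Digit '5' (value 5) x 16^1 = 80
  Digit '3' (value 3) x 16^0 = 3
Sum = 7507

7507


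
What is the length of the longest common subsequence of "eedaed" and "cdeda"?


LCS of "eedaed" and "cdeda"
DP table:
           c    d    e    d    a
      0    0    0    0    0    0
  e   0    0    0    1    1    1
  e   0    0    0    1    1    1
  d   0    0    1    1    2    2
  a   0    0    1    1    2    3
  e   0    0    1    2    2    3
  d   0    0    1    2    3    3
LCS length = dp[6][5] = 3

3


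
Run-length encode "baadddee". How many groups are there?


Input: baadddee
Scanning for consecutive runs:
  Group 1: 'b' x 1 (positions 0-0)
  Group 2: 'a' x 2 (positions 1-2)
  Group 3: 'd' x 3 (positions 3-5)
  Group 4: 'e' x 2 (positions 6-7)
Total groups: 4

4


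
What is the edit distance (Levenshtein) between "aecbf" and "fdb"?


Computing edit distance: "aecbf" -> "fdb"
DP table:
           f    d    b
      0    1    2    3
  a   1    1    2    3
  e   2    2    2    3
  c   3    3    3    3
  b   4    4    4    3
  f   5    4    5    4
Edit distance = dp[5][3] = 4

4


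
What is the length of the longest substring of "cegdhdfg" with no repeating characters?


Input: "cegdhdfg"
Sliding window (track last position of each char):
  Position 0 ('c'): window [0,0] length 1 -- new best
  Position 1 ('e'): window [0,1] length 2 -- new best
  Position 2 ('g'): window [0,2] length 3 -- new best
  Position 3 ('d'): window [0,3] length 4 -- new best
  Position 4 ('h'): window [0,4] length 5 -- new best
  Position 5 ('d'): repeat (last at 3), move window start to 4
  Position 5 ('d'): window [4,5] length 2
  Position 6 ('f'): window [4,6] length 3
  Position 7 ('g'): window [4,7] length 4
Longest substring with no repeats: "cegdh" with length 5

5


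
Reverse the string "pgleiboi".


Input: pgleiboi
Reading characters right to left:
  Position 7: 'i'
  Position 6: 'o'
  Position 5: 'b'
  Position 4: 'i'
  Position 3: 'e'
  Position 2: 'l'
  Position 1: 'g'
  Position 0: 'p'
Reversed: iobielgp

iobielgp


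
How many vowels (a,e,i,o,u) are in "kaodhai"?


Input: kaodhai
Checking each character:
  'k' at position 0: consonant
  'a' at position 1: vowel (running total: 1)
  'o' at position 2: vowel (running total: 2)
  'd' at position 3: consonant
  'h' at position 4: consonant
  'a' at position 5: vowel (running total: 3)
  'i' at position 6: vowel (running total: 4)
Total vowels: 4

4


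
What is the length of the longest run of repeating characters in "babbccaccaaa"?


Input: "babbccaccaaa"
Scanning for longest run:
  Position 1 ('a'): new char, reset run to 1
  Position 2 ('b'): new char, reset run to 1
  Position 3 ('b'): continues run of 'b', length=2
  Position 4 ('c'): new char, reset run to 1
  Position 5 ('c'): continues run of 'c', length=2
  Position 6 ('a'): new char, reset run to 1
  Position 7 ('c'): new char, reset run to 1
  Position 8 ('c'): continues run of 'c', length=2
  Position 9 ('a'): new char, reset run to 1
  Position 10 ('a'): continues run of 'a', length=2
  Position 11 ('a'): continues run of 'a', length=3
Longest run: 'a' with length 3

3


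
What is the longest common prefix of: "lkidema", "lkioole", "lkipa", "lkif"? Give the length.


Words: lkidema, lkioole, lkipa, lkif
  Position 0: all 'l' => match
  Position 1: all 'k' => match
  Position 2: all 'i' => match
  Position 3: ('d', 'o', 'p', 'f') => mismatch, stop
LCP = "lki" (length 3)

3


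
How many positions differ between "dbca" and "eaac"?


Comparing "dbca" and "eaac" position by position:
  Position 0: 'd' vs 'e' => DIFFER
  Position 1: 'b' vs 'a' => DIFFER
  Position 2: 'c' vs 'a' => DIFFER
  Position 3: 'a' vs 'c' => DIFFER
Positions that differ: 4

4


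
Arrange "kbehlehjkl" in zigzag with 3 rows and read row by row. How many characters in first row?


Zigzag "kbehlehjkl" into 3 rows:
Placing characters:
  'k' => row 0
  'b' => row 1
  'e' => row 2
  'h' => row 1
  'l' => row 0
  'e' => row 1
  'h' => row 2
  'j' => row 1
  'k' => row 0
  'l' => row 1
Rows:
  Row 0: "klk"
  Row 1: "bhejl"
  Row 2: "eh"
First row length: 3

3


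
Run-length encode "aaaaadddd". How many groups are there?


Input: aaaaadddd
Scanning for consecutive runs:
  Group 1: 'a' x 5 (positions 0-4)
  Group 2: 'd' x 4 (positions 5-8)
Total groups: 2

2


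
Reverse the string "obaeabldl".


Input: obaeabldl
Reading characters right to left:
  Position 8: 'l'
  Position 7: 'd'
  Position 6: 'l'
  Position 5: 'b'
  Position 4: 'a'
  Position 3: 'e'
  Position 2: 'a'
  Position 1: 'b'
  Position 0: 'o'
Reversed: ldlbaeabo

ldlbaeabo


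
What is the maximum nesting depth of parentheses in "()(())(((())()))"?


Input: "()(())(((())()))"
Tracking depth:
  Position 0 '(': depth becomes 1
  Position 1 ')': depth becomes 0
  Position 2 '(': depth becomes 1
  Position 3 '(': depth becomes 2
  Position 4 ')': depth becomes 1
  Position 5 ')': depth becomes 0
  Position 6 '(': depth becomes 1
  Position 7 '(': depth becomes 2
  Position 8 '(': depth becomes 3
  Position 9 '(': depth becomes 4
  Position 10 ')': depth becomes 3
  Position 11 ')': depth becomes 2
  Position 12 '(': depth becomes 3
  Position 13 ')': depth becomes 2
  Position 14 ')': depth becomes 1
  Position 15 ')': depth becomes 0
Maximum depth reached: 4

4


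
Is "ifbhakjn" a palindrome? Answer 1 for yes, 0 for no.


Input: ifbhakjn
Reversed: njkahbfi
  Compare pos 0 ('i') with pos 7 ('n'): MISMATCH
  Compare pos 1 ('f') with pos 6 ('j'): MISMATCH
  Compare pos 2 ('b') with pos 5 ('k'): MISMATCH
  Compare pos 3 ('h') with pos 4 ('a'): MISMATCH
Result: not a palindrome

0


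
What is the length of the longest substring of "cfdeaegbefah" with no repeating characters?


Input: "cfdeaegbefah"
Sliding window (track last position of each char):
  Position 0 ('c'): window [0,0] length 1 -- new best
  Position 1 ('f'): window [0,1] length 2 -- new best
  Position 2 ('d'): window [0,2] length 3 -- new best
  Position 3 ('e'): window [0,3] length 4 -- new best
  Position 4 ('a'): window [0,4] length 5 -- new best
  Position 5 ('e'): repeat (last at 3), move window start to 4
  Position 5 ('e'): window [4,5] length 2
  Position 6 ('g'): window [4,6] length 3
  Position 7 ('b'): window [4,7] length 4
  Position 8 ('e'): repeat (last at 5), move window start to 6
  Position 8 ('e'): window [6,8] length 3
  Position 9 ('f'): window [6,9] length 4
  Position 10 ('a'): window [6,10] length 5
  Position 11 ('h'): window [6,11] length 6 -- new best
Longest substring with no repeats: "gbefah" with length 6

6


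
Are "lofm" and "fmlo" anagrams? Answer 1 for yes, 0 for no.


Strings: "lofm", "fmlo"
Sorted first:  flmo
Sorted second: flmo
Sorted forms match => anagrams

1


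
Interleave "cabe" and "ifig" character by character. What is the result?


Interleaving "cabe" and "ifig":
  Position 0: 'c' from first, 'i' from second => "ci"
  Position 1: 'a' from first, 'f' from second => "af"
  Position 2: 'b' from first, 'i' from second => "bi"
  Position 3: 'e' from first, 'g' from second => "eg"
Result: ciafbieg

ciafbieg


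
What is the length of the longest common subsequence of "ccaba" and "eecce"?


LCS of "ccaba" and "eecce"
DP table:
           e    e    c    c    e
      0    0    0    0    0    0
  c   0    0    0    1    1    1
  c   0    0    0    1    2    2
  a   0    0    0    1    2    2
  b   0    0    0    1    2    2
  a   0    0    0    1    2    2
LCS length = dp[5][5] = 2

2


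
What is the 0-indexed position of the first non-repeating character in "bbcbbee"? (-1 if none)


Input: bbcbbee
Character frequencies:
  'b': 4
  'c': 1
  'e': 2
Scanning left to right for freq == 1:
  Position 0 ('b'): freq=4, skip
  Position 1 ('b'): freq=4, skip
  Position 2 ('c'): unique! => answer = 2

2


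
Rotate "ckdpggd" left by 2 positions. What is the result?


Input: "ckdpggd", rotate left by 2
First 2 characters: "ck"
Remaining characters: "dpggd"
Concatenate remaining + first: "dpggd" + "ck" = "dpggdck"

dpggdck


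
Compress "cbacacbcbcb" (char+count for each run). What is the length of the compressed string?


Input: cbacacbcbcb
Runs:
  'c' x 1 => "c1"
  'b' x 1 => "b1"
  'a' x 1 => "a1"
  'c' x 1 => "c1"
  'a' x 1 => "a1"
  'c' x 1 => "c1"
  'b' x 1 => "b1"
  'c' x 1 => "c1"
  'b' x 1 => "b1"
  'c' x 1 => "c1"
  'b' x 1 => "b1"
Compressed: "c1b1a1c1a1c1b1c1b1c1b1"
Compressed length: 22

22


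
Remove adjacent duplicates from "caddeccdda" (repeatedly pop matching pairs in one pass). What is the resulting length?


Input: caddeccdda
Stack-based adjacent duplicate removal:
  Read 'c': push. Stack: c
  Read 'a': push. Stack: ca
  Read 'd': push. Stack: cad
  Read 'd': matches stack top 'd' => pop. Stack: ca
  Read 'e': push. Stack: cae
  Read 'c': push. Stack: caec
  Read 'c': matches stack top 'c' => pop. Stack: cae
  Read 'd': push. Stack: caed
  Read 'd': matches stack top 'd' => pop. Stack: cae
  Read 'a': push. Stack: caea
Final stack: "caea" (length 4)

4


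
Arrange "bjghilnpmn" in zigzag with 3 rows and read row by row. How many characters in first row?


Zigzag "bjghilnpmn" into 3 rows:
Placing characters:
  'b' => row 0
  'j' => row 1
  'g' => row 2
  'h' => row 1
  'i' => row 0
  'l' => row 1
  'n' => row 2
  'p' => row 1
  'm' => row 0
  'n' => row 1
Rows:
  Row 0: "bim"
  Row 1: "jhlpn"
  Row 2: "gn"
First row length: 3

3


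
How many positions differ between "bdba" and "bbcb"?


Comparing "bdba" and "bbcb" position by position:
  Position 0: 'b' vs 'b' => same
  Position 1: 'd' vs 'b' => DIFFER
  Position 2: 'b' vs 'c' => DIFFER
  Position 3: 'a' vs 'b' => DIFFER
Positions that differ: 3

3


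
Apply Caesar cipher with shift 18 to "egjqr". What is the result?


Caesar cipher: shift "egjqr" by 18
  'e' (pos 4) + 18 = pos 22 = 'w'
  'g' (pos 6) + 18 = pos 24 = 'y'
  'j' (pos 9) + 18 = pos 1 = 'b'
  'q' (pos 16) + 18 = pos 8 = 'i'
  'r' (pos 17) + 18 = pos 9 = 'j'
Result: wybij

wybij


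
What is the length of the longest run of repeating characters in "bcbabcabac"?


Input: "bcbabcabac"
Scanning for longest run:
  Position 1 ('c'): new char, reset run to 1
  Position 2 ('b'): new char, reset run to 1
  Position 3 ('a'): new char, reset run to 1
  Position 4 ('b'): new char, reset run to 1
  Position 5 ('c'): new char, reset run to 1
  Position 6 ('a'): new char, reset run to 1
  Position 7 ('b'): new char, reset run to 1
  Position 8 ('a'): new char, reset run to 1
  Position 9 ('c'): new char, reset run to 1
Longest run: 'b' with length 1

1


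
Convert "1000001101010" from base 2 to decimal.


Input: "1000001101010" in base 2
Positional expansion:
  Digit '1' (value 1) x 2^12 = 4096
  Digit '0' (value 0) x 2^11 = 0
  Digit '0' (value 0) x 2^10 = 0
  Digit '0' (value 0) x 2^9 = 0
  Digit '0' (value 0) x 2^8 = 0
  Digit '0' (value 0) x 2^7 = 0
  Digit '1' (value 1) x 2^6 = 64
  Digit '1' (value 1) x 2^5 = 32
  Digit '0' (value 0) x 2^4 = 0
  Digit '1' (value 1) x 2^3 = 8
  Digit '0' (value 0) x 2^2 = 0
  Digit '1' (value 1) x 2^1 = 2
  Digit '0' (value 0) x 2^0 = 0
Sum = 4202

4202


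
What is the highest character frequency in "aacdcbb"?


Input: aacdcbb
Character counts:
  'a': 2
  'b': 2
  'c': 2
  'd': 1
Maximum frequency: 2

2


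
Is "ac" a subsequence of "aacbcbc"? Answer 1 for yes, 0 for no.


Check if "ac" is a subsequence of "aacbcbc"
Greedy scan:
  Position 0 ('a'): matches sub[0] = 'a'
  Position 1 ('a'): no match needed
  Position 2 ('c'): matches sub[1] = 'c'
  Position 3 ('b'): no match needed
  Position 4 ('c'): no match needed
  Position 5 ('b'): no match needed
  Position 6 ('c'): no match needed
All 2 characters matched => is a subsequence

1


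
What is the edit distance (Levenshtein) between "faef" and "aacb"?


Computing edit distance: "faef" -> "aacb"
DP table:
           a    a    c    b
      0    1    2    3    4
  f   1    1    2    3    4
  a   2    1    1    2    3
  e   3    2    2    2    3
  f   4    3    3    3    3
Edit distance = dp[4][4] = 3

3


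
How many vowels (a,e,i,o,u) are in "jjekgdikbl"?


Input: jjekgdikbl
Checking each character:
  'j' at position 0: consonant
  'j' at position 1: consonant
  'e' at position 2: vowel (running total: 1)
  'k' at position 3: consonant
  'g' at position 4: consonant
  'd' at position 5: consonant
  'i' at position 6: vowel (running total: 2)
  'k' at position 7: consonant
  'b' at position 8: consonant
  'l' at position 9: consonant
Total vowels: 2

2


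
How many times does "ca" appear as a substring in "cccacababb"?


Searching for "ca" in "cccacababb"
Scanning each position:
  Position 0: "cc" => no
  Position 1: "cc" => no
  Position 2: "ca" => MATCH
  Position 3: "ac" => no
  Position 4: "ca" => MATCH
  Position 5: "ab" => no
  Position 6: "ba" => no
  Position 7: "ab" => no
  Position 8: "bb" => no
Total occurrences: 2

2


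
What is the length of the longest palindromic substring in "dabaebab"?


Input: "dabaebab"
Checking substrings for palindromes:
  [1:4] "aba" (len 3) => palindrome
  [5:8] "bab" (len 3) => palindrome
Longest palindromic substring: "aba" with length 3

3


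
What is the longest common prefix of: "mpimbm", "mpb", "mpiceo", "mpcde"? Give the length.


Words: mpimbm, mpb, mpiceo, mpcde
  Position 0: all 'm' => match
  Position 1: all 'p' => match
  Position 2: ('i', 'b', 'i', 'c') => mismatch, stop
LCP = "mp" (length 2)

2


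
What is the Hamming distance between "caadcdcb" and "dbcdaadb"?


Comparing "caadcdcb" and "dbcdaadb" position by position:
  Position 0: 'c' vs 'd' => differ
  Position 1: 'a' vs 'b' => differ
  Position 2: 'a' vs 'c' => differ
  Position 3: 'd' vs 'd' => same
  Position 4: 'c' vs 'a' => differ
  Position 5: 'd' vs 'a' => differ
  Position 6: 'c' vs 'd' => differ
  Position 7: 'b' vs 'b' => same
Total differences (Hamming distance): 6

6


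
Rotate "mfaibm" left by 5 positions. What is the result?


Input: "mfaibm", rotate left by 5
First 5 characters: "mfaib"
Remaining characters: "m"
Concatenate remaining + first: "m" + "mfaib" = "mmfaib"

mmfaib


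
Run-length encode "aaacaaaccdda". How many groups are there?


Input: aaacaaaccdda
Scanning for consecutive runs:
  Group 1: 'a' x 3 (positions 0-2)
  Group 2: 'c' x 1 (positions 3-3)
  Group 3: 'a' x 3 (positions 4-6)
  Group 4: 'c' x 2 (positions 7-8)
  Group 5: 'd' x 2 (positions 9-10)
  Group 6: 'a' x 1 (positions 11-11)
Total groups: 6

6


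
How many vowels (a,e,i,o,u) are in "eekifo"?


Input: eekifo
Checking each character:
  'e' at position 0: vowel (running total: 1)
  'e' at position 1: vowel (running total: 2)
  'k' at position 2: consonant
  'i' at position 3: vowel (running total: 3)
  'f' at position 4: consonant
  'o' at position 5: vowel (running total: 4)
Total vowels: 4

4


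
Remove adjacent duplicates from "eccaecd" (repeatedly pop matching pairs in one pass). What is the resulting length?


Input: eccaecd
Stack-based adjacent duplicate removal:
  Read 'e': push. Stack: e
  Read 'c': push. Stack: ec
  Read 'c': matches stack top 'c' => pop. Stack: e
  Read 'a': push. Stack: ea
  Read 'e': push. Stack: eae
  Read 'c': push. Stack: eaec
  Read 'd': push. Stack: eaecd
Final stack: "eaecd" (length 5)

5


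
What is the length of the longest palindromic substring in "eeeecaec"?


Input: "eeeecaec"
Checking substrings for palindromes:
  [0:4] "eeee" (len 4) => palindrome
  [0:3] "eee" (len 3) => palindrome
  [1:4] "eee" (len 3) => palindrome
  [0:2] "ee" (len 2) => palindrome
  [1:3] "ee" (len 2) => palindrome
  [2:4] "ee" (len 2) => palindrome
Longest palindromic substring: "eeee" with length 4

4


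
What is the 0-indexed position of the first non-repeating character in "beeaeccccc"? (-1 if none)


Input: beeaeccccc
Character frequencies:
  'a': 1
  'b': 1
  'c': 5
  'e': 3
Scanning left to right for freq == 1:
  Position 0 ('b'): unique! => answer = 0

0


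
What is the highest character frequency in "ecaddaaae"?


Input: ecaddaaae
Character counts:
  'a': 4
  'c': 1
  'd': 2
  'e': 2
Maximum frequency: 4

4


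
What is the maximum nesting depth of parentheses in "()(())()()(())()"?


Input: "()(())()()(())()"
Tracking depth:
  Position 0 '(': depth becomes 1
  Position 1 ')': depth becomes 0
  Position 2 '(': depth becomes 1
  Position 3 '(': depth becomes 2
  Position 4 ')': depth becomes 1
  Position 5 ')': depth becomes 0
  Position 6 '(': depth becomes 1
  Position 7 ')': depth becomes 0
  Position 8 '(': depth becomes 1
  Position 9 ')': depth becomes 0
  Position 10 '(': depth becomes 1
  Position 11 '(': depth becomes 2
  Position 12 ')': depth becomes 1
  Position 13 ')': depth becomes 0
  Position 14 '(': depth becomes 1
  Position 15 ')': depth becomes 0
Maximum depth reached: 2

2


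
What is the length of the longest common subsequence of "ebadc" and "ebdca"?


LCS of "ebadc" and "ebdca"
DP table:
           e    b    d    c    a
      0    0    0    0    0    0
  e   0    1    1    1    1    1
  b   0    1    2    2    2    2
  a   0    1    2    2    2    3
  d   0    1    2    3    3    3
  c   0    1    2    3    4    4
LCS length = dp[5][5] = 4

4


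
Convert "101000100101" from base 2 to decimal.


Input: "101000100101" in base 2
Positional expansion:
  Digit '1' (value 1) x 2^11 = 2048
  Digit '0' (value 0) x 2^10 = 0
  Digit '1' (value 1) x 2^9 = 512
  Digit '0' (value 0) x 2^8 = 0
  Digit '0' (value 0) x 2^7 = 0
  Digit '0' (value 0) x 2^6 = 0
  Digit '1' (value 1) x 2^5 = 32
  Digit '0' (value 0) x 2^4 = 0
  Digit '0' (value 0) x 2^3 = 0
  Digit '1' (value 1) x 2^2 = 4
  Digit '0' (value 0) x 2^1 = 0
  Digit '1' (value 1) x 2^0 = 1
Sum = 2597

2597


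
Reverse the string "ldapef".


Input: ldapef
Reading characters right to left:
  Position 5: 'f'
  Position 4: 'e'
  Position 3: 'p'
  Position 2: 'a'
  Position 1: 'd'
  Position 0: 'l'
Reversed: fepadl

fepadl


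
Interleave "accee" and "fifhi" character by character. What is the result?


Interleaving "accee" and "fifhi":
  Position 0: 'a' from first, 'f' from second => "af"
  Position 1: 'c' from first, 'i' from second => "ci"
  Position 2: 'c' from first, 'f' from second => "cf"
  Position 3: 'e' from first, 'h' from second => "eh"
  Position 4: 'e' from first, 'i' from second => "ei"
Result: afcicfehei

afcicfehei


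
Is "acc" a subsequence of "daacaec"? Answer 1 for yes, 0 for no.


Check if "acc" is a subsequence of "daacaec"
Greedy scan:
  Position 0 ('d'): no match needed
  Position 1 ('a'): matches sub[0] = 'a'
  Position 2 ('a'): no match needed
  Position 3 ('c'): matches sub[1] = 'c'
  Position 4 ('a'): no match needed
  Position 5 ('e'): no match needed
  Position 6 ('c'): matches sub[2] = 'c'
All 3 characters matched => is a subsequence

1


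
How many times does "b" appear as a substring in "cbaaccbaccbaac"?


Searching for "b" in "cbaaccbaccbaac"
Scanning each position:
  Position 0: "c" => no
  Position 1: "b" => MATCH
  Position 2: "a" => no
  Position 3: "a" => no
  Position 4: "c" => no
  Position 5: "c" => no
  Position 6: "b" => MATCH
  Position 7: "a" => no
  Position 8: "c" => no
  Position 9: "c" => no
  Position 10: "b" => MATCH
  Position 11: "a" => no
  Position 12: "a" => no
  Position 13: "c" => no
Total occurrences: 3

3


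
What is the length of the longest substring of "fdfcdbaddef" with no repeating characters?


Input: "fdfcdbaddef"
Sliding window (track last position of each char):
  Position 0 ('f'): window [0,0] length 1 -- new best
  Position 1 ('d'): window [0,1] length 2 -- new best
  Position 2 ('f'): repeat (last at 0), move window start to 1
  Position 2 ('f'): window [1,2] length 2
  Position 3 ('c'): window [1,3] length 3 -- new best
  Position 4 ('d'): repeat (last at 1), move window start to 2
  Position 4 ('d'): window [2,4] length 3
  Position 5 ('b'): window [2,5] length 4 -- new best
  Position 6 ('a'): window [2,6] length 5 -- new best
  Position 7 ('d'): repeat (last at 4), move window start to 5
  Position 7 ('d'): window [5,7] length 3
  Position 8 ('d'): repeat (last at 7), move window start to 8
  Position 8 ('d'): window [8,8] length 1
  Position 9 ('e'): window [8,9] length 2
  Position 10 ('f'): window [8,10] length 3
Longest substring with no repeats: "fcdba" with length 5

5


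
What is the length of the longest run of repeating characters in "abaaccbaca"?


Input: "abaaccbaca"
Scanning for longest run:
  Position 1 ('b'): new char, reset run to 1
  Position 2 ('a'): new char, reset run to 1
  Position 3 ('a'): continues run of 'a', length=2
  Position 4 ('c'): new char, reset run to 1
  Position 5 ('c'): continues run of 'c', length=2
  Position 6 ('b'): new char, reset run to 1
  Position 7 ('a'): new char, reset run to 1
  Position 8 ('c'): new char, reset run to 1
  Position 9 ('a'): new char, reset run to 1
Longest run: 'a' with length 2

2


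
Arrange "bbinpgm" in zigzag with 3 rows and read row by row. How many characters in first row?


Zigzag "bbinpgm" into 3 rows:
Placing characters:
  'b' => row 0
  'b' => row 1
  'i' => row 2
  'n' => row 1
  'p' => row 0
  'g' => row 1
  'm' => row 2
Rows:
  Row 0: "bp"
  Row 1: "bng"
  Row 2: "im"
First row length: 2

2


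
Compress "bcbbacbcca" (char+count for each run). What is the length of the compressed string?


Input: bcbbacbcca
Runs:
  'b' x 1 => "b1"
  'c' x 1 => "c1"
  'b' x 2 => "b2"
  'a' x 1 => "a1"
  'c' x 1 => "c1"
  'b' x 1 => "b1"
  'c' x 2 => "c2"
  'a' x 1 => "a1"
Compressed: "b1c1b2a1c1b1c2a1"
Compressed length: 16

16


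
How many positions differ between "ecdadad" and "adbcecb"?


Comparing "ecdadad" and "adbcecb" position by position:
  Position 0: 'e' vs 'a' => DIFFER
  Position 1: 'c' vs 'd' => DIFFER
  Position 2: 'd' vs 'b' => DIFFER
  Position 3: 'a' vs 'c' => DIFFER
  Position 4: 'd' vs 'e' => DIFFER
  Position 5: 'a' vs 'c' => DIFFER
  Position 6: 'd' vs 'b' => DIFFER
Positions that differ: 7

7


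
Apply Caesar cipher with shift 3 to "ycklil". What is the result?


Caesar cipher: shift "ycklil" by 3
  'y' (pos 24) + 3 = pos 1 = 'b'
  'c' (pos 2) + 3 = pos 5 = 'f'
  'k' (pos 10) + 3 = pos 13 = 'n'
  'l' (pos 11) + 3 = pos 14 = 'o'
  'i' (pos 8) + 3 = pos 11 = 'l'
  'l' (pos 11) + 3 = pos 14 = 'o'
Result: bfnolo

bfnolo


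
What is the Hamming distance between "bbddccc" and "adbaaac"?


Comparing "bbddccc" and "adbaaac" position by position:
  Position 0: 'b' vs 'a' => differ
  Position 1: 'b' vs 'd' => differ
  Position 2: 'd' vs 'b' => differ
  Position 3: 'd' vs 'a' => differ
  Position 4: 'c' vs 'a' => differ
  Position 5: 'c' vs 'a' => differ
  Position 6: 'c' vs 'c' => same
Total differences (Hamming distance): 6

6


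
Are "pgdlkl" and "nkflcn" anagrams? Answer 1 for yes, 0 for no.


Strings: "pgdlkl", "nkflcn"
Sorted first:  dgkllp
Sorted second: cfklnn
Differ at position 0: 'd' vs 'c' => not anagrams

0


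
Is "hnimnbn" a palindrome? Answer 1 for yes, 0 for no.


Input: hnimnbn
Reversed: nbnminh
  Compare pos 0 ('h') with pos 6 ('n'): MISMATCH
  Compare pos 1 ('n') with pos 5 ('b'): MISMATCH
  Compare pos 2 ('i') with pos 4 ('n'): MISMATCH
Result: not a palindrome

0


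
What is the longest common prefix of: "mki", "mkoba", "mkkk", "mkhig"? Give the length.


Words: mki, mkoba, mkkk, mkhig
  Position 0: all 'm' => match
  Position 1: all 'k' => match
  Position 2: ('i', 'o', 'k', 'h') => mismatch, stop
LCP = "mk" (length 2)

2


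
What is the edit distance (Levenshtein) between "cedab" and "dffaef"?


Computing edit distance: "cedab" -> "dffaef"
DP table:
           d    f    f    a    e    f
      0    1    2    3    4    5    6
  c   1    1    2    3    4    5    6
  e   2    2    2    3    4    4    5
  d   3    2    3    3    4    5    5
  a   4    3    3    4    3    4    5
  b   5    4    4    4    4    4    5
Edit distance = dp[5][6] = 5

5


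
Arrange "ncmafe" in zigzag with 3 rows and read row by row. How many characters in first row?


Zigzag "ncmafe" into 3 rows:
Placing characters:
  'n' => row 0
  'c' => row 1
  'm' => row 2
  'a' => row 1
  'f' => row 0
  'e' => row 1
Rows:
  Row 0: "nf"
  Row 1: "cae"
  Row 2: "m"
First row length: 2

2


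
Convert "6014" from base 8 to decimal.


Input: "6014" in base 8
Positional expansion:
  Digit '6' (value 6) x 8^3 = 3072
  Digit '0' (value 0) x 8^2 = 0
  Digit '1' (value 1) x 8^1 = 8
  Digit '4' (value 4) x 8^0 = 4
Sum = 3084

3084


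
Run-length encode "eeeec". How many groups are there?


Input: eeeec
Scanning for consecutive runs:
  Group 1: 'e' x 4 (positions 0-3)
  Group 2: 'c' x 1 (positions 4-4)
Total groups: 2

2


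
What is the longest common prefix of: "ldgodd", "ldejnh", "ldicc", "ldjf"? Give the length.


Words: ldgodd, ldejnh, ldicc, ldjf
  Position 0: all 'l' => match
  Position 1: all 'd' => match
  Position 2: ('g', 'e', 'i', 'j') => mismatch, stop
LCP = "ld" (length 2)

2


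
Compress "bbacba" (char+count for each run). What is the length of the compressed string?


Input: bbacba
Runs:
  'b' x 2 => "b2"
  'a' x 1 => "a1"
  'c' x 1 => "c1"
  'b' x 1 => "b1"
  'a' x 1 => "a1"
Compressed: "b2a1c1b1a1"
Compressed length: 10

10


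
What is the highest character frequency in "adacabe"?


Input: adacabe
Character counts:
  'a': 3
  'b': 1
  'c': 1
  'd': 1
  'e': 1
Maximum frequency: 3

3


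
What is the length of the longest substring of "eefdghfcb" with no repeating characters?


Input: "eefdghfcb"
Sliding window (track last position of each char):
  Position 0 ('e'): window [0,0] length 1 -- new best
  Position 1 ('e'): repeat (last at 0), move window start to 1
  Position 1 ('e'): window [1,1] length 1
  Position 2 ('f'): window [1,2] length 2 -- new best
  Position 3 ('d'): window [1,3] length 3 -- new best
  Position 4 ('g'): window [1,4] length 4 -- new best
  Position 5 ('h'): window [1,5] length 5 -- new best
  Position 6 ('f'): repeat (last at 2), move window start to 3
  Position 6 ('f'): window [3,6] length 4
  Position 7 ('c'): window [3,7] length 5
  Position 8 ('b'): window [3,8] length 6 -- new best
Longest substring with no repeats: "dghfcb" with length 6

6


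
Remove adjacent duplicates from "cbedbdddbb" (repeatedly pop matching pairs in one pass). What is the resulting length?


Input: cbedbdddbb
Stack-based adjacent duplicate removal:
  Read 'c': push. Stack: c
  Read 'b': push. Stack: cb
  Read 'e': push. Stack: cbe
  Read 'd': push. Stack: cbed
  Read 'b': push. Stack: cbedb
  Read 'd': push. Stack: cbedbd
  Read 'd': matches stack top 'd' => pop. Stack: cbedb
  Read 'd': push. Stack: cbedbd
  Read 'b': push. Stack: cbedbdb
  Read 'b': matches stack top 'b' => pop. Stack: cbedbd
Final stack: "cbedbd" (length 6)

6


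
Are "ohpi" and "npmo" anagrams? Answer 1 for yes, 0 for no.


Strings: "ohpi", "npmo"
Sorted first:  hiop
Sorted second: mnop
Differ at position 0: 'h' vs 'm' => not anagrams

0


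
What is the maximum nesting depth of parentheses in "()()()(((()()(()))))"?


Input: "()()()(((()()(()))))"
Tracking depth:
  Position 0 '(': depth becomes 1
  Position 1 ')': depth becomes 0
  Position 2 '(': depth becomes 1
  Position 3 ')': depth becomes 0
  Position 4 '(': depth becomes 1
  Position 5 ')': depth becomes 0
  Position 6 '(': depth becomes 1
  Position 7 '(': depth becomes 2
  Position 8 '(': depth becomes 3
  Position 9 '(': depth becomes 4
  Position 10 ')': depth becomes 3
  Position 11 '(': depth becomes 4
  Position 12 ')': depth becomes 3
  Position 13 '(': depth becomes 4
  Position 14 '(': depth becomes 5
  Position 15 ')': depth becomes 4
  Position 16 ')': depth becomes 3
  Position 17 ')': depth becomes 2
  Position 18 ')': depth becomes 1
  Position 19 ')': depth becomes 0
Maximum depth reached: 5

5


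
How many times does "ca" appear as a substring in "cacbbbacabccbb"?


Searching for "ca" in "cacbbbacabccbb"
Scanning each position:
  Position 0: "ca" => MATCH
  Position 1: "ac" => no
  Position 2: "cb" => no
  Position 3: "bb" => no
  Position 4: "bb" => no
  Position 5: "ba" => no
  Position 6: "ac" => no
  Position 7: "ca" => MATCH
  Position 8: "ab" => no
  Position 9: "bc" => no
  Position 10: "cc" => no
  Position 11: "cb" => no
  Position 12: "bb" => no
Total occurrences: 2

2


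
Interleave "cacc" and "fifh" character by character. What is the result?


Interleaving "cacc" and "fifh":
  Position 0: 'c' from first, 'f' from second => "cf"
  Position 1: 'a' from first, 'i' from second => "ai"
  Position 2: 'c' from first, 'f' from second => "cf"
  Position 3: 'c' from first, 'h' from second => "ch"
Result: cfaicfch

cfaicfch


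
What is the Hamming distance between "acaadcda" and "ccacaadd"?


Comparing "acaadcda" and "ccacaadd" position by position:
  Position 0: 'a' vs 'c' => differ
  Position 1: 'c' vs 'c' => same
  Position 2: 'a' vs 'a' => same
  Position 3: 'a' vs 'c' => differ
  Position 4: 'd' vs 'a' => differ
  Position 5: 'c' vs 'a' => differ
  Position 6: 'd' vs 'd' => same
  Position 7: 'a' vs 'd' => differ
Total differences (Hamming distance): 5

5


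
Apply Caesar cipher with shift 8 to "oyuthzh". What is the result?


Caesar cipher: shift "oyuthzh" by 8
  'o' (pos 14) + 8 = pos 22 = 'w'
  'y' (pos 24) + 8 = pos 6 = 'g'
  'u' (pos 20) + 8 = pos 2 = 'c'
  't' (pos 19) + 8 = pos 1 = 'b'
  'h' (pos 7) + 8 = pos 15 = 'p'
  'z' (pos 25) + 8 = pos 7 = 'h'
  'h' (pos 7) + 8 = pos 15 = 'p'
Result: wgcbphp

wgcbphp


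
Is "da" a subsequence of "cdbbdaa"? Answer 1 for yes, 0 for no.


Check if "da" is a subsequence of "cdbbdaa"
Greedy scan:
  Position 0 ('c'): no match needed
  Position 1 ('d'): matches sub[0] = 'd'
  Position 2 ('b'): no match needed
  Position 3 ('b'): no match needed
  Position 4 ('d'): no match needed
  Position 5 ('a'): matches sub[1] = 'a'
  Position 6 ('a'): no match needed
All 2 characters matched => is a subsequence

1


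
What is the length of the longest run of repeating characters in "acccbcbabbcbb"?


Input: "acccbcbabbcbb"
Scanning for longest run:
  Position 1 ('c'): new char, reset run to 1
  Position 2 ('c'): continues run of 'c', length=2
  Position 3 ('c'): continues run of 'c', length=3
  Position 4 ('b'): new char, reset run to 1
  Position 5 ('c'): new char, reset run to 1
  Position 6 ('b'): new char, reset run to 1
  Position 7 ('a'): new char, reset run to 1
  Position 8 ('b'): new char, reset run to 1
  Position 9 ('b'): continues run of 'b', length=2
  Position 10 ('c'): new char, reset run to 1
  Position 11 ('b'): new char, reset run to 1
  Position 12 ('b'): continues run of 'b', length=2
Longest run: 'c' with length 3

3


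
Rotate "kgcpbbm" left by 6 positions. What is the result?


Input: "kgcpbbm", rotate left by 6
First 6 characters: "kgcpbb"
Remaining characters: "m"
Concatenate remaining + first: "m" + "kgcpbb" = "mkgcpbb"

mkgcpbb


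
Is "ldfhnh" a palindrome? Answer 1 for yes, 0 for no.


Input: ldfhnh
Reversed: hnhfdl
  Compare pos 0 ('l') with pos 5 ('h'): MISMATCH
  Compare pos 1 ('d') with pos 4 ('n'): MISMATCH
  Compare pos 2 ('f') with pos 3 ('h'): MISMATCH
Result: not a palindrome

0


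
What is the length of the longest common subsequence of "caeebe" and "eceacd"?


LCS of "caeebe" and "eceacd"
DP table:
           e    c    e    a    c    d
      0    0    0    0    0    0    0
  c   0    0    1    1    1    1    1
  a   0    0    1    1    2    2    2
  e   0    1    1    2    2    2    2
  e   0    1    1    2    2    2    2
  b   0    1    1    2    2    2    2
  e   0    1    1    2    2    2    2
LCS length = dp[6][6] = 2

2
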